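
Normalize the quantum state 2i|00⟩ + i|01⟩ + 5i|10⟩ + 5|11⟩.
0.2697i|00⟩ + 0.1348i|01⟩ + 0.6742i|10⟩ + 0.6742|11⟩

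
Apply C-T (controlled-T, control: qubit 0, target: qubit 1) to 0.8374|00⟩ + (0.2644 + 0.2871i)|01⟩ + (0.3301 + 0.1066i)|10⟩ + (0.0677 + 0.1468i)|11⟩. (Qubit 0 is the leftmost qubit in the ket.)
0.8374|00⟩ + (0.2644 + 0.2871i)|01⟩ + (0.3301 + 0.1066i)|10⟩ + (-0.05593 + 0.1517i)|11⟩

C-T leaves the control-|0⟩ kets |00⟩, |01⟩ unchanged and applies T to qubit 1 on the control-|1⟩ pair (|10⟩, |11⟩).
T = [[1, 0], [0, (1/√2 + (1/√2)i)]].
With a = amp(|10⟩) = (0.3301 + 0.1066i) and b = amp(|11⟩) = (0.0677 + 0.1468i):
new amp(|10⟩) = (1)·a = (0.3301 + 0.1066i)
new amp(|11⟩) = (1/√2 + (1/√2)i)·b = (-0.05593 + 0.1517i)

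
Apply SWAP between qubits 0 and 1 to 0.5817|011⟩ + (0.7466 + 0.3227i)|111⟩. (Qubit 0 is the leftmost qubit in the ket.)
0.5817|101⟩ + (0.7466 + 0.3227i)|111⟩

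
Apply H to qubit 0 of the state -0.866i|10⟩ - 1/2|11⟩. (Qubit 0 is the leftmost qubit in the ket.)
-0.6124i|00⟩ - 1/√8|01⟩ + 0.6124i|10⟩ + 1/√8|11⟩

H on qubit 0 mixes each pair of kets that differ only in qubit 0: amplitudes (a, b) of (|…0…⟩, |…1…⟩) become ((a + b)/√2, (a − b)/√2). Kets absent from the input have amplitude 0.
(|00⟩, |10⟩): (a, b) = (0, -0.866i) → (-0.6124i, 0.6124i)
(|01⟩, |11⟩): (a, b) = (0, -1/2) → (-1/√8, 1/√8)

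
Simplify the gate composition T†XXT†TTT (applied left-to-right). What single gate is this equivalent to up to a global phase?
T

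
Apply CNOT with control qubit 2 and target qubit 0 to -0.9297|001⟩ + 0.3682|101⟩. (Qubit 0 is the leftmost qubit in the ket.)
0.3682|001⟩ - 0.9297|101⟩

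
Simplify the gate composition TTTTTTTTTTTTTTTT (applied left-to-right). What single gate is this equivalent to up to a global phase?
I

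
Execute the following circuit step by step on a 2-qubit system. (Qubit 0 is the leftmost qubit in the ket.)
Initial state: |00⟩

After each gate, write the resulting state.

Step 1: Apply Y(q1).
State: i|01⟩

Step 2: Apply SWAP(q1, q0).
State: i|10⟩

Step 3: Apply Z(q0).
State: -i|10⟩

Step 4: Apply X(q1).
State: -i|11⟩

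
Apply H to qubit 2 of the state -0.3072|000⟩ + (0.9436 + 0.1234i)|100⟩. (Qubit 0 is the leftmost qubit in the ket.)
-0.2172|000⟩ - 0.2172|001⟩ + (0.6672 + 0.08726i)|100⟩ + (0.6672 + 0.08726i)|101⟩

H on qubit 2 mixes each pair of kets that differ only in qubit 2: amplitudes (a, b) of (|…0…⟩, |…1…⟩) become ((a + b)/√2, (a − b)/√2). Kets absent from the input have amplitude 0.
(|000⟩, |001⟩): (a, b) = (-0.3072, 0) → (-0.2172, -0.2172)
(|100⟩, |101⟩): (a, b) = ((0.9436 + 0.1234i), 0) → ((0.6672 + 0.08726i), (0.6672 + 0.08726i))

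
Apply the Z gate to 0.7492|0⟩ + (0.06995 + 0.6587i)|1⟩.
0.7492|0⟩ + (-0.06995 - 0.6587i)|1⟩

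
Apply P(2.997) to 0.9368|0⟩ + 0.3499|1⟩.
0.9368|0⟩ + (-0.3462 + 0.05042i)|1⟩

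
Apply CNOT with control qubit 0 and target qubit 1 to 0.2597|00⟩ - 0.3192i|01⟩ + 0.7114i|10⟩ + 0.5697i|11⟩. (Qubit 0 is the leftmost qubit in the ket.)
0.2597|00⟩ - 0.3192i|01⟩ + 0.5697i|10⟩ + 0.7114i|11⟩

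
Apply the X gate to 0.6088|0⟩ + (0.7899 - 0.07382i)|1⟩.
(0.7899 - 0.07382i)|0⟩ + 0.6088|1⟩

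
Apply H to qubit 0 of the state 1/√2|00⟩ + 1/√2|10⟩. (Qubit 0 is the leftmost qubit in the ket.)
|00⟩

H on qubit 0 mixes each pair of kets that differ only in qubit 0: amplitudes (a, b) of (|…0…⟩, |…1…⟩) become ((a + b)/√2, (a − b)/√2). Kets absent from the input have amplitude 0.
(|00⟩, |10⟩): (a, b) = (1/√2, 1/√2) → (1, 0)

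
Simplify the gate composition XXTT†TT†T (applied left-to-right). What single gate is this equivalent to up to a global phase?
T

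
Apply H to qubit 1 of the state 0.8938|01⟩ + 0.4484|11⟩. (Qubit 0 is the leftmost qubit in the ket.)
0.632|00⟩ - 0.632|01⟩ + 0.3171|10⟩ - 0.3171|11⟩

H on qubit 1 mixes each pair of kets that differ only in qubit 1: amplitudes (a, b) of (|…0…⟩, |…1…⟩) become ((a + b)/√2, (a − b)/√2). Kets absent from the input have amplitude 0.
(|00⟩, |01⟩): (a, b) = (0, 0.8938) → (0.632, -0.632)
(|10⟩, |11⟩): (a, b) = (0, 0.4484) → (0.3171, -0.3171)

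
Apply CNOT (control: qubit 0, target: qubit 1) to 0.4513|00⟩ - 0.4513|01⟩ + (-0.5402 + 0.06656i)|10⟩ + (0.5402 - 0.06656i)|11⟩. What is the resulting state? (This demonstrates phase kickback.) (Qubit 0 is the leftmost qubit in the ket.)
0.4513|00⟩ - 0.4513|01⟩ + (0.5402 - 0.06656i)|10⟩ + (-0.5402 + 0.06656i)|11⟩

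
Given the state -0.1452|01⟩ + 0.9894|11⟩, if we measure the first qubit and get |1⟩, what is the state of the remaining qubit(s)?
|1⟩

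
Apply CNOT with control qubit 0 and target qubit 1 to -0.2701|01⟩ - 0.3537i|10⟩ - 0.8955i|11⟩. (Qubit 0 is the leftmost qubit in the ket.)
-0.2701|01⟩ - 0.8955i|10⟩ - 0.3537i|11⟩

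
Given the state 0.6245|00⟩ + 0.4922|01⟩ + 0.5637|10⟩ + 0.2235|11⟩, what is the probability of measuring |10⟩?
0.3178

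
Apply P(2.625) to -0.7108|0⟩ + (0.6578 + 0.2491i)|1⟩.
-0.7108|0⟩ + (-0.695 + 0.1083i)|1⟩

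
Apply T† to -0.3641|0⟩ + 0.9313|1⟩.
-0.3641|0⟩ + (0.6585 - 0.6585i)|1⟩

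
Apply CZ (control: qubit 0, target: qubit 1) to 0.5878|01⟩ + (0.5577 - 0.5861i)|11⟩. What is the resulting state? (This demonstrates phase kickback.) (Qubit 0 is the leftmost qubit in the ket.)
0.5878|01⟩ + (-0.5577 + 0.5861i)|11⟩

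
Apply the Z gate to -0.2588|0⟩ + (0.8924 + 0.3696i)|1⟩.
-0.2588|0⟩ + (-0.8924 - 0.3696i)|1⟩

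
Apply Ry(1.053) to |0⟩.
0.8646|0⟩ + 0.5025|1⟩

Ry(1.053) = [[cos(θ/2), −sin(θ/2)], [sin(θ/2), cos(θ/2)]]; θ = 1.053, cos(θ/2) ≈ 0.864571, sin(θ/2) ≈ 0.50251.
With a = amp(|0⟩) = 1 and b = amp(|1⟩) = 0:
new amp(|0⟩) = (0.864571)·a + (-0.50251)·b = 0.8646
new amp(|1⟩) = (0.50251)·a + (0.864571)·b = 0.5025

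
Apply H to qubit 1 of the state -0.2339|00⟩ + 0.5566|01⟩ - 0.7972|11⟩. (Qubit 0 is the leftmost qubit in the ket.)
0.2282|00⟩ - 0.559|01⟩ - 0.5637|10⟩ + 0.5637|11⟩

H on qubit 1 mixes each pair of kets that differ only in qubit 1: amplitudes (a, b) of (|…0…⟩, |…1…⟩) become ((a + b)/√2, (a − b)/√2). Kets absent from the input have amplitude 0.
(|00⟩, |01⟩): (a, b) = (-0.2339, 0.5566) → (0.2282, -0.559)
(|10⟩, |11⟩): (a, b) = (0, -0.7972) → (-0.5637, 0.5637)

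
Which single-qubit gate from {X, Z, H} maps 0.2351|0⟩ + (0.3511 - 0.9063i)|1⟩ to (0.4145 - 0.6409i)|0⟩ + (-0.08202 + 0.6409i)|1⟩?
H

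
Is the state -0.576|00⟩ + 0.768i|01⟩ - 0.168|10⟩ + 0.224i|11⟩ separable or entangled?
Separable

Writing the state as a|00⟩ + b|01⟩ + c|10⟩ + d|11⟩, it is a product state iff ad − bc = 0.
Here (a, b, c, d) = (-0.576, 0.768i, -0.168, 0.224i): ad − bc = (-0.576)(0.224i) − (0.768i)(-0.168) = 0, so the state is separable.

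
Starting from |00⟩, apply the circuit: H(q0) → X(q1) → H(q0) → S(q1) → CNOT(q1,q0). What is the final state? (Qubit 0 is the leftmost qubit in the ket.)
i|11⟩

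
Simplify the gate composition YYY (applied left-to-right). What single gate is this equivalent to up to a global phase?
Y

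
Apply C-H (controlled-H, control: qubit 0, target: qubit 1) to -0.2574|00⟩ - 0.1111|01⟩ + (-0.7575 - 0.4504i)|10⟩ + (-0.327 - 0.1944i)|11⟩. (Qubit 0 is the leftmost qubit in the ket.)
-0.2574|00⟩ - 0.1111|01⟩ + (-0.7669 - 0.4559i)|10⟩ + (-0.3044 - 0.181i)|11⟩

C-H leaves the control-|0⟩ kets |00⟩, |01⟩ unchanged and applies H to qubit 1 on the control-|1⟩ pair (|10⟩, |11⟩).
H = [[1/√2, 1/√2], [1/√2, -1/√2]].
With a = amp(|10⟩) = (-0.7575 - 0.4504i) and b = amp(|11⟩) = (-0.327 - 0.1944i):
new amp(|10⟩) = (1/√2)·a + (1/√2)·b = (-0.7669 - 0.4559i)
new amp(|11⟩) = (1/√2)·a + (-1/√2)·b = (-0.3044 - 0.181i)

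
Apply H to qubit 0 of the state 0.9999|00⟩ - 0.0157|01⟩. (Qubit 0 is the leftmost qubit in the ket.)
0.707|00⟩ - 0.0111|01⟩ + 0.707|10⟩ - 0.0111|11⟩

H on qubit 0 mixes each pair of kets that differ only in qubit 0: amplitudes (a, b) of (|…0…⟩, |…1…⟩) become ((a + b)/√2, (a − b)/√2). Kets absent from the input have amplitude 0.
(|00⟩, |10⟩): (a, b) = (0.9999, 0) → (0.707, 0.707)
(|01⟩, |11⟩): (a, b) = (-0.0157, 0) → (-0.0111, -0.0111)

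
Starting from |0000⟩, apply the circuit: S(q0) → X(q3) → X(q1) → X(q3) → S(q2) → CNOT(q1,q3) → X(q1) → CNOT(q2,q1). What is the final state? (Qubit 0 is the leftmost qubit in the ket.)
|0001⟩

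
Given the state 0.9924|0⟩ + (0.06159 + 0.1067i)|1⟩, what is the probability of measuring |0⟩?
0.9849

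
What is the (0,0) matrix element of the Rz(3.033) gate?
(0.05427 - 0.9985i)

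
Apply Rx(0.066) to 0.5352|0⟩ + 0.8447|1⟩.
(0.5349 - 0.02787i)|0⟩ + (0.8442 - 0.01766i)|1⟩

Rx(0.066) = [[cos(θ/2), −i·sin(θ/2)], [−i·sin(θ/2), cos(θ/2)]]; θ = 0.066, cos(θ/2) ≈ 0.999456, sin(θ/2) ≈ 0.032994.
With a = amp(|0⟩) = 0.5352 and b = amp(|1⟩) = 0.8447:
new amp(|0⟩) = (0.999456)·a + (-0.032994i)·b = (0.5349 - 0.02787i)
new amp(|1⟩) = (-0.032994i)·a + (0.999456)·b = (0.8442 - 0.01766i)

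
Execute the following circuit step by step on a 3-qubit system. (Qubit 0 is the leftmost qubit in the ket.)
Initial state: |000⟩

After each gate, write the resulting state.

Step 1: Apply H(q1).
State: 1/√2|000⟩ + 1/√2|010⟩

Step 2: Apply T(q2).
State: 1/√2|000⟩ + 1/√2|010⟩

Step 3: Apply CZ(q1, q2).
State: 1/√2|000⟩ + 1/√2|010⟩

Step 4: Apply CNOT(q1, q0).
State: 1/√2|000⟩ + 1/√2|110⟩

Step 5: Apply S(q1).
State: 1/√2|000⟩ + (1/√2)i|110⟩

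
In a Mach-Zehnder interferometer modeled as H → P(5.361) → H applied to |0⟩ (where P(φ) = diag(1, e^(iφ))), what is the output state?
(0.802 - 0.3985i)|0⟩ + (0.198 + 0.3985i)|1⟩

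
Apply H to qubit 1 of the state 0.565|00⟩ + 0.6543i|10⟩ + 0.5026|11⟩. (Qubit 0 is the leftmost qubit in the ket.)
0.3995|00⟩ + 0.3995|01⟩ + (0.3554 + 0.4627i)|10⟩ + (-0.3554 + 0.4627i)|11⟩

H on qubit 1 mixes each pair of kets that differ only in qubit 1: amplitudes (a, b) of (|…0…⟩, |…1…⟩) become ((a + b)/√2, (a − b)/√2). Kets absent from the input have amplitude 0.
(|00⟩, |01⟩): (a, b) = (0.565, 0) → (0.3995, 0.3995)
(|10⟩, |11⟩): (a, b) = (0.6543i, 0.5026) → ((0.3554 + 0.4627i), (-0.3554 + 0.4627i))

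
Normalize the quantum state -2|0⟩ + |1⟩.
-0.8944|0⟩ + 1/√5|1⟩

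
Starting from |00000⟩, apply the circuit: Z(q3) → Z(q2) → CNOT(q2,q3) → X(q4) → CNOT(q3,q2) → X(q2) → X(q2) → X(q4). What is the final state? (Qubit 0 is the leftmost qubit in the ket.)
|00000⟩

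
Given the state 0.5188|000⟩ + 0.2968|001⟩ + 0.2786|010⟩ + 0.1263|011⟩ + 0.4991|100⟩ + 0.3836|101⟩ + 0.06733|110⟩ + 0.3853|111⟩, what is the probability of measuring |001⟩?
0.08809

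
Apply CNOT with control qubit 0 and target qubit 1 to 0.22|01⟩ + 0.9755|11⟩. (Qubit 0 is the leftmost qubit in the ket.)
0.22|01⟩ + 0.9755|10⟩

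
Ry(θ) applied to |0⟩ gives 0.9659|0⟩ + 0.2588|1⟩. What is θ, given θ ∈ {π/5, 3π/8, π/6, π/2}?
π/6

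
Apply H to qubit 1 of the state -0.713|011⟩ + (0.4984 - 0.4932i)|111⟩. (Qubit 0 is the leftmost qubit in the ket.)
-0.5042|001⟩ + 0.5042|011⟩ + (0.3524 - 0.3487i)|101⟩ + (-0.3524 + 0.3487i)|111⟩

H on qubit 1 mixes each pair of kets that differ only in qubit 1: amplitudes (a, b) of (|…0…⟩, |…1…⟩) become ((a + b)/√2, (a − b)/√2). Kets absent from the input have amplitude 0.
(|001⟩, |011⟩): (a, b) = (0, -0.713) → (-0.5042, 0.5042)
(|101⟩, |111⟩): (a, b) = (0, (0.4984 - 0.4932i)) → ((0.3524 - 0.3487i), (-0.3524 + 0.3487i))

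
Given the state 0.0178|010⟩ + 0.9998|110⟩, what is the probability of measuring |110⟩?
0.9996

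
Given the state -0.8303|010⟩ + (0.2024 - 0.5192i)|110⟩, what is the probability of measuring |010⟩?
0.6894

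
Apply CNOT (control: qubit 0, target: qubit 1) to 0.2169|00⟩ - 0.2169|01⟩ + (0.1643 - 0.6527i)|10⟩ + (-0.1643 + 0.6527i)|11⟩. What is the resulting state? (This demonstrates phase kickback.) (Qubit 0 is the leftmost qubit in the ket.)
0.2169|00⟩ - 0.2169|01⟩ + (-0.1643 + 0.6527i)|10⟩ + (0.1643 - 0.6527i)|11⟩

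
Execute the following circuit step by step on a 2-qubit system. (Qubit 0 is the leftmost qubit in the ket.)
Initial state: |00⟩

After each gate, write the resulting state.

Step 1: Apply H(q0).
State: 1/√2|00⟩ + 1/√2|10⟩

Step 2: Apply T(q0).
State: 1/√2|00⟩ + (1/2 + (1/2)i)|10⟩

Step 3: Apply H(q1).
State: 1/2|00⟩ + 1/2|01⟩ + (1/√8 + (1/√8)i)|10⟩ + (1/√8 + (1/√8)i)|11⟩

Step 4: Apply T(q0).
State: 1/2|00⟩ + 1/2|01⟩ + (1/2)i|10⟩ + (1/2)i|11⟩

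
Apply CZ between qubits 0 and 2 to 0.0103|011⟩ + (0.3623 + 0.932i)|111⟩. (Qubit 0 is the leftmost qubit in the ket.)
0.0103|011⟩ + (-0.3623 - 0.932i)|111⟩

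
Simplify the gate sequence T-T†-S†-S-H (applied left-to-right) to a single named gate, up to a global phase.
H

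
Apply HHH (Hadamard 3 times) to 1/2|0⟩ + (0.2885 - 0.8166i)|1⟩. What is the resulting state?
(0.5576 - 0.5774i)|0⟩ + (0.1496 + 0.5774i)|1⟩

H² = I, so H^3 = H: a single Hadamard. With (a, b) = (1/2, (0.2885 - 0.8166i)), H gives ((a + b)/√2, (a − b)/√2) = ((0.5576 - 0.5774i), (0.1496 + 0.5774i)).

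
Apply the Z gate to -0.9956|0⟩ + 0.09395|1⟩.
-0.9956|0⟩ - 0.09395|1⟩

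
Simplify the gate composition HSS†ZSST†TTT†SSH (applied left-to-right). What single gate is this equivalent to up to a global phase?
X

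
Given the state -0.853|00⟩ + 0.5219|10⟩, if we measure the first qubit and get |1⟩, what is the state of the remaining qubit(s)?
|0⟩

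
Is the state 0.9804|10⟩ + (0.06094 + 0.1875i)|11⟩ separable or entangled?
Separable

Writing the state as a|00⟩ + b|01⟩ + c|10⟩ + d|11⟩, it is a product state iff ad − bc = 0.
Here (a, b, c, d) = (0, 0, 0.9804, (0.06094 + 0.1875i)): ad − bc = (0)(0.06094 + 0.1875i) − (0)(0.9804) = 0, so the state is separable.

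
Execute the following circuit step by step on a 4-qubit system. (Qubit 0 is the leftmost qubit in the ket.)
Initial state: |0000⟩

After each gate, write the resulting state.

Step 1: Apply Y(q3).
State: i|0001⟩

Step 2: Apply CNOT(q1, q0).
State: i|0001⟩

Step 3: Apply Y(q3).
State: |0000⟩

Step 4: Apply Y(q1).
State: i|0100⟩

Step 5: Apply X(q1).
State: i|0000⟩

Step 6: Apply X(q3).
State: i|0001⟩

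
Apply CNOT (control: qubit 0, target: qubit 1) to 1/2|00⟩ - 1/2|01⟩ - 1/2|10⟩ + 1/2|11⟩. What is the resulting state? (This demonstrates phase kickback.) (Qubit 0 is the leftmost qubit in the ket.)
1/2|00⟩ - 1/2|01⟩ + 1/2|10⟩ - 1/2|11⟩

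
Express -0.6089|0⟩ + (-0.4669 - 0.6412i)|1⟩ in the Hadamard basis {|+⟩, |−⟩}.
(-0.7607 - 0.4534i)|+⟩ + (-0.1004 + 0.4534i)|−⟩

With |ψ⟩ = α|0⟩ + β|1⟩, the Hadamard-basis coefficients are ⟨+|ψ⟩ = (α + β)/√2 and ⟨−|ψ⟩ = (α − β)/√2.
Here α = -0.6089, β = (-0.4669 - 0.6412i): (α + β)/√2 = (-0.7607 - 0.4534i), (α − β)/√2 = (-0.1004 + 0.4534i).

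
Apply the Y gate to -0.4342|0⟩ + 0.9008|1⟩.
-0.9008i|0⟩ - 0.4342i|1⟩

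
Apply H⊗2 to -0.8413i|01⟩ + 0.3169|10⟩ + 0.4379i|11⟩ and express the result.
(0.1585 - 0.2017i)|00⟩ + (0.1585 + 0.2017i)|01⟩ + (-0.1585 - 0.6396i)|10⟩ + (-0.1585 + 0.6396i)|11⟩

H⊗2 gives amp(|y⟩) = (1/2) Σ_x (−1)^(x·y) amp(|x⟩), where x·y is the number of positions in which both x and y have a 1.
|00⟩: (-0.8413i + 0.3169 + 0.4379i)/2 = (0.1585 - 0.2017i)
|01⟩: (0.8413i + 0.3169 - 0.4379i)/2 = (0.1585 + 0.2017i)
|10⟩: (-0.8413i - 0.3169 - 0.4379i)/2 = (-0.1585 - 0.6396i)
|11⟩: (0.8413i - 0.3169 + 0.4379i)/2 = (-0.1585 + 0.6396i)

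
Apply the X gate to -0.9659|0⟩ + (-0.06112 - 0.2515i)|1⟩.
(-0.06112 - 0.2515i)|0⟩ - 0.9659|1⟩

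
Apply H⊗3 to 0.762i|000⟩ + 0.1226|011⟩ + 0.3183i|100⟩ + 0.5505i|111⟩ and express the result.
(0.04335 + 0.5766i)|000⟩ + (-0.04335 + 0.1873i)|001⟩ + (-0.04335 + 0.1873i)|010⟩ + (0.04335 + 0.5766i)|011⟩ + (0.04335 - 0.03776i)|100⟩ + (-0.04335 + 0.3515i)|101⟩ + (-0.04335 + 0.3515i)|110⟩ + (0.04335 - 0.03776i)|111⟩

H⊗3 gives amp(|y⟩) = (1/2√2) Σ_x (−1)^(x·y) amp(|x⟩), where x·y is the number of positions in which both x and y have a 1.
|000⟩: (0.762i + 0.1226 + 0.3183i + 0.5505i)/(2√2) = (0.04335 + 0.5766i)
|001⟩: (0.762i - 0.1226 + 0.3183i - 0.5505i)/(2√2) = (-0.04335 + 0.1873i)
|010⟩: (0.762i - 0.1226 + 0.3183i - 0.5505i)/(2√2) = (-0.04335 + 0.1873i)
|011⟩: (0.762i + 0.1226 + 0.3183i + 0.5505i)/(2√2) = (0.04335 + 0.5766i)
|100⟩: (0.762i + 0.1226 - 0.3183i - 0.5505i)/(2√2) = (0.04335 - 0.03776i)
|101⟩: (0.762i - 0.1226 - 0.3183i + 0.5505i)/(2√2) = (-0.04335 + 0.3515i)
|110⟩: (0.762i - 0.1226 - 0.3183i + 0.5505i)/(2√2) = (-0.04335 + 0.3515i)
|111⟩: (0.762i + 0.1226 - 0.3183i - 0.5505i)/(2√2) = (0.04335 - 0.03776i)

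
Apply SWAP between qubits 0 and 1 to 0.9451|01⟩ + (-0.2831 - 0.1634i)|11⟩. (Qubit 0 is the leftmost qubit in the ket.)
0.9451|10⟩ + (-0.2831 - 0.1634i)|11⟩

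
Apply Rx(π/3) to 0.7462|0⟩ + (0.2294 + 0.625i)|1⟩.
(0.9587 - 0.1147i)|0⟩ + (0.1987 + 0.1682i)|1⟩

Rx(π/3) = [[cos(θ/2), −i·sin(θ/2)], [−i·sin(θ/2), cos(θ/2)]]; θ = π/3, cos(θ/2) ≈ 0.866025, sin(θ/2) ≈ 0.5.
With a = amp(|0⟩) = 0.7462 and b = amp(|1⟩) = (0.2294 + 0.625i):
new amp(|0⟩) = (0.866025)·a + (-0.5i)·b = (0.9587 - 0.1147i)
new amp(|1⟩) = (-0.5i)·a + (0.866025)·b = (0.1987 + 0.1682i)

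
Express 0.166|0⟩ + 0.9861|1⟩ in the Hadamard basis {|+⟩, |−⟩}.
0.8147|+⟩ - 0.5799|−⟩

With |ψ⟩ = α|0⟩ + β|1⟩, the Hadamard-basis coefficients are ⟨+|ψ⟩ = (α + β)/√2 and ⟨−|ψ⟩ = (α − β)/√2.
Here α = 0.166, β = 0.9861: (α + β)/√2 = 0.8147, (α − β)/√2 = -0.5799.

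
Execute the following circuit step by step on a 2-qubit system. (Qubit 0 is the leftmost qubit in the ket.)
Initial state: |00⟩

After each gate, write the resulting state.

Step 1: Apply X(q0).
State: |10⟩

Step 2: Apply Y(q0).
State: -i|00⟩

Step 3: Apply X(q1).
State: -i|01⟩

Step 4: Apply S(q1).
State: |01⟩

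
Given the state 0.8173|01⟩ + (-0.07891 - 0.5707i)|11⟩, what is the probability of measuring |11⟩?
0.3319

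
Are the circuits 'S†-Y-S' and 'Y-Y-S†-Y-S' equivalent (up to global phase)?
Yes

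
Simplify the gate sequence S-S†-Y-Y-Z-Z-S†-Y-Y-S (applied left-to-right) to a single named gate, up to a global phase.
I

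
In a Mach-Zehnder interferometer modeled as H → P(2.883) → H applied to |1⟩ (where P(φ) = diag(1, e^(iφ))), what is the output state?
(0.9834 - 0.1279i)|0⟩ + (0.01662 + 0.1279i)|1⟩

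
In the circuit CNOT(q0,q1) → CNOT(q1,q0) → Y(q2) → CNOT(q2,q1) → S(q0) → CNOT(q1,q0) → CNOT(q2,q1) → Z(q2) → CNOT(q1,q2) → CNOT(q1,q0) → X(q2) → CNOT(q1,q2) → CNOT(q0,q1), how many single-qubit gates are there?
4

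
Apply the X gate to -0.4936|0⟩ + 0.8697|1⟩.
0.8697|0⟩ - 0.4936|1⟩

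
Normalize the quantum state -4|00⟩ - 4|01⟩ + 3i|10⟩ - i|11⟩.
-0.6172|00⟩ - 0.6172|01⟩ + 0.4629i|10⟩ - 0.1543i|11⟩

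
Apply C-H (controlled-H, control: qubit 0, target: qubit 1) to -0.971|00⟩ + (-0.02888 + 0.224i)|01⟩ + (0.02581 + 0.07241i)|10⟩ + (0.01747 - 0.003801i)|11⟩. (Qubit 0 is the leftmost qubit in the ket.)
-0.971|00⟩ + (-0.02888 + 0.224i)|01⟩ + (0.0306 + 0.04851i)|10⟩ + (0.005897 + 0.05389i)|11⟩

C-H leaves the control-|0⟩ kets |00⟩, |01⟩ unchanged and applies H to qubit 1 on the control-|1⟩ pair (|10⟩, |11⟩).
H = [[1/√2, 1/√2], [1/√2, -1/√2]].
With a = amp(|10⟩) = (0.02581 + 0.07241i) and b = amp(|11⟩) = (0.01747 - 0.003801i):
new amp(|10⟩) = (1/√2)·a + (1/√2)·b = (0.0306 + 0.04851i)
new amp(|11⟩) = (1/√2)·a + (-1/√2)·b = (0.005897 + 0.05389i)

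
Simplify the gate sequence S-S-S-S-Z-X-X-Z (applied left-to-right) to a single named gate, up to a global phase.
I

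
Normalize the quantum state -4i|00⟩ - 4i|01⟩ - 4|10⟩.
-(1/√3)i|00⟩ - (1/√3)i|01⟩ - 1/√3|10⟩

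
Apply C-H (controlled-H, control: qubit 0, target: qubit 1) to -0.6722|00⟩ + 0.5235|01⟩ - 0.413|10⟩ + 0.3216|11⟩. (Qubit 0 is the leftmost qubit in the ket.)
-0.6722|00⟩ + 0.5235|01⟩ - 0.06463|10⟩ - 0.5194|11⟩

C-H leaves the control-|0⟩ kets |00⟩, |01⟩ unchanged and applies H to qubit 1 on the control-|1⟩ pair (|10⟩, |11⟩).
H = [[1/√2, 1/√2], [1/√2, -1/√2]].
With a = amp(|10⟩) = -0.413 and b = amp(|11⟩) = 0.3216:
new amp(|10⟩) = (1/√2)·a + (1/√2)·b = -0.06463
new amp(|11⟩) = (1/√2)·a + (-1/√2)·b = -0.5194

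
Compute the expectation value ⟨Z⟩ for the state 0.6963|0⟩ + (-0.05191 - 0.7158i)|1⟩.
-0.03023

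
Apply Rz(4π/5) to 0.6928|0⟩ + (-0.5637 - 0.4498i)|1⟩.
(0.2141 - 0.6589i)|0⟩ + (0.2536 - 0.6751i)|1⟩

Rz(4π/5) = [[e^(−iθ/2), 0], [0, e^(iθ/2)]] with e^(±iθ/2) = cos(θ/2) ± i·sin(θ/2); θ = 4π/5, cos(θ/2) ≈ 0.309017, sin(θ/2) ≈ 0.951057.
With a = amp(|0⟩) = 0.6928 and b = amp(|1⟩) = (-0.5637 - 0.4498i):
new amp(|0⟩) = (0.309017 - 0.951057i)·a = (0.2141 - 0.6589i)
new amp(|1⟩) = (0.309017 + 0.951057i)·b = (0.2536 - 0.6751i)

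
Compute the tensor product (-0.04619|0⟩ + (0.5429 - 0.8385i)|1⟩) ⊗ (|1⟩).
-0.04619|01⟩ + (0.5429 - 0.8385i)|11⟩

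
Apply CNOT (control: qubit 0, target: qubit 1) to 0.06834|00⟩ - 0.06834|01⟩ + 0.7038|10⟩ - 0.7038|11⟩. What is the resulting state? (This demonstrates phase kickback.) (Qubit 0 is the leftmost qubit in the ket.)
0.06834|00⟩ - 0.06834|01⟩ - 0.7038|10⟩ + 0.7038|11⟩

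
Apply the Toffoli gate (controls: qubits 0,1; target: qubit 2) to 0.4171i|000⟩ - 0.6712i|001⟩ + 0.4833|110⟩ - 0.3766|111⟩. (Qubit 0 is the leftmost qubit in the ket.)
0.4171i|000⟩ - 0.6712i|001⟩ - 0.3766|110⟩ + 0.4833|111⟩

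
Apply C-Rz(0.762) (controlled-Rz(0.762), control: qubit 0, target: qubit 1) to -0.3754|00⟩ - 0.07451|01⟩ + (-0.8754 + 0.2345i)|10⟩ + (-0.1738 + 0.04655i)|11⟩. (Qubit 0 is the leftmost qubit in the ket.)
-0.3754|00⟩ - 0.07451|01⟩ + (-0.7254 + 0.5432i)|10⟩ + (-0.1786 - 0.02142i)|11⟩

C-Rz(0.762) leaves the control-|0⟩ kets |00⟩, |01⟩ unchanged and applies Rz(0.762) to qubit 1 on the control-|1⟩ pair (|10⟩, |11⟩).
Rz(0.762) = [[e^(−iθ/2), 0], [0, e^(iθ/2)]] with e^(±iθ/2) = cos(θ/2) ± i·sin(θ/2); θ = 0.762, cos(θ/2) ≈ 0.928293, sin(θ/2) ≈ 0.371849.
With a = amp(|10⟩) = (-0.8754 + 0.2345i) and b = amp(|11⟩) = (-0.1738 + 0.04655i):
new amp(|10⟩) = (0.928293 - 0.371849i)·a = (-0.7254 + 0.5432i)
new amp(|11⟩) = (0.928293 + 0.371849i)·b = (-0.1786 - 0.02142i)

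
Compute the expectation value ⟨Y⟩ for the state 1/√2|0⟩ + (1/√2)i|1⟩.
1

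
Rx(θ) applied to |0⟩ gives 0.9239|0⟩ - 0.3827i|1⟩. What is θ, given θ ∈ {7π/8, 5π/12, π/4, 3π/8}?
π/4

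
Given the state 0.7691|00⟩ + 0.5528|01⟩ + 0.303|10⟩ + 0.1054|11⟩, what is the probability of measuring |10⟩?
0.09181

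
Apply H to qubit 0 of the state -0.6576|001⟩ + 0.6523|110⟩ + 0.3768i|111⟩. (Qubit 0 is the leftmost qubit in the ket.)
-0.465|001⟩ + 0.4612|010⟩ + 0.2664i|011⟩ - 0.465|101⟩ - 0.4612|110⟩ - 0.2664i|111⟩

H on qubit 0 mixes each pair of kets that differ only in qubit 0: amplitudes (a, b) of (|…0…⟩, |…1…⟩) become ((a + b)/√2, (a − b)/√2). Kets absent from the input have amplitude 0.
(|001⟩, |101⟩): (a, b) = (-0.6576, 0) → (-0.465, -0.465)
(|010⟩, |110⟩): (a, b) = (0, 0.6523) → (0.4612, -0.4612)
(|011⟩, |111⟩): (a, b) = (0, 0.3768i) → (0.2664i, -0.2664i)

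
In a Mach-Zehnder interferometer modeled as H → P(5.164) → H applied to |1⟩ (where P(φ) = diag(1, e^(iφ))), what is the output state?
(0.2818 + 0.4499i)|0⟩ + (0.7182 - 0.4499i)|1⟩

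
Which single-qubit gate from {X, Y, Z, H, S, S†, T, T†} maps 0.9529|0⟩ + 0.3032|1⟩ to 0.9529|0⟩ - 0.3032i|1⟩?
S†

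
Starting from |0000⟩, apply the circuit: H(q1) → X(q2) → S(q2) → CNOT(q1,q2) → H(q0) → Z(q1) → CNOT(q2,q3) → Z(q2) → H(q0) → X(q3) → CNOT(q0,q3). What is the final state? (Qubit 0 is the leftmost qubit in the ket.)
-(1/√2)i|0010⟩ - (1/√2)i|0101⟩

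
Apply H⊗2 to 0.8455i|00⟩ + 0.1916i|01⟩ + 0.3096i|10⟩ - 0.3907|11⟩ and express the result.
(-0.1954 + 0.6734i)|00⟩ + (0.1954 + 0.4818i)|01⟩ + (0.1954 + 0.3638i)|10⟩ + (-0.1954 + 0.1722i)|11⟩

H⊗2 gives amp(|y⟩) = (1/2) Σ_x (−1)^(x·y) amp(|x⟩), where x·y is the number of positions in which both x and y have a 1.
|00⟩: (0.8455i + 0.1916i + 0.3096i - 0.3907)/2 = (-0.1954 + 0.6734i)
|01⟩: (0.8455i - 0.1916i + 0.3096i + 0.3907)/2 = (0.1954 + 0.4818i)
|10⟩: (0.8455i + 0.1916i - 0.3096i + 0.3907)/2 = (0.1954 + 0.3638i)
|11⟩: (0.8455i - 0.1916i - 0.3096i - 0.3907)/2 = (-0.1954 + 0.1722i)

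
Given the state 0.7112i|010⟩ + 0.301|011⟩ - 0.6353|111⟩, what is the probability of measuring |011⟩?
0.0906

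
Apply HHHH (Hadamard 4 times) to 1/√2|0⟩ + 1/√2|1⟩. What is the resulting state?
1/√2|0⟩ + 1/√2|1⟩

H² = I, so an even number of Hadamards cancels: H^4 = I and the state is unchanged.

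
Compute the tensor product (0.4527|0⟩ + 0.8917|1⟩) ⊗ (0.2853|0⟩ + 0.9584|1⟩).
0.1292|00⟩ + 0.4339|01⟩ + 0.2544|10⟩ + 0.8546|11⟩

amp(|b₁b₂…⟩) = product of the factor amplitudes for bits b₁, b₂, …; only kets whose every factor amplitude is nonzero survive.
|00⟩: (0.4527)(0.2853) = 0.1292
|01⟩: (0.4527)(0.9584) = 0.4339
|10⟩: (0.8917)(0.2853) = 0.2544
|11⟩: (0.8917)(0.9584) = 0.8546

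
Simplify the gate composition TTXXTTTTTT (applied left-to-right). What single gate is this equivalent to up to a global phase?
I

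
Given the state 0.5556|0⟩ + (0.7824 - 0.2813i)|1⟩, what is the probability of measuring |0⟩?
0.3087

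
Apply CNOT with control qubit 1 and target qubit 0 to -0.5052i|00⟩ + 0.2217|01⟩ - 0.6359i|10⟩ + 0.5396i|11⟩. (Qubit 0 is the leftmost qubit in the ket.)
-0.5052i|00⟩ + 0.5396i|01⟩ - 0.6359i|10⟩ + 0.2217|11⟩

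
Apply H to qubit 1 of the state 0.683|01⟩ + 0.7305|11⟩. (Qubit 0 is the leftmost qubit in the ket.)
0.483|00⟩ - 0.483|01⟩ + 0.5165|10⟩ - 0.5165|11⟩

H on qubit 1 mixes each pair of kets that differ only in qubit 1: amplitudes (a, b) of (|…0…⟩, |…1…⟩) become ((a + b)/√2, (a − b)/√2). Kets absent from the input have amplitude 0.
(|00⟩, |01⟩): (a, b) = (0, 0.683) → (0.483, -0.483)
(|10⟩, |11⟩): (a, b) = (0, 0.7305) → (0.5165, -0.5165)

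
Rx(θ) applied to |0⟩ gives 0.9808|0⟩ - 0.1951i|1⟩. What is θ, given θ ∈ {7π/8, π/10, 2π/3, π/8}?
π/8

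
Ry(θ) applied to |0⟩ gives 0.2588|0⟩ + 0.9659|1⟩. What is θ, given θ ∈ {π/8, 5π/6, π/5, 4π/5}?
5π/6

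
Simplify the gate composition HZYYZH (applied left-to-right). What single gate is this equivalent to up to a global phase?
I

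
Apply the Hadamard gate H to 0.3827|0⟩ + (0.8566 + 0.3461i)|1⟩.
(0.8763 + 0.2447i)|0⟩ + (-0.3351 - 0.2447i)|1⟩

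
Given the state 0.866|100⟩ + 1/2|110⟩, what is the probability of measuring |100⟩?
0.75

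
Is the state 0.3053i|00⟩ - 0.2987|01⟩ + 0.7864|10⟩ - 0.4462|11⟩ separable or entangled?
Entangled

Writing the state as a|00⟩ + b|01⟩ + c|10⟩ + d|11⟩, it is a product state iff ad − bc = 0.
Here (a, b, c, d) = (0.3053i, -0.2987, 0.7864, -0.4462): ad − bc = (0.3053i)(-0.4462) − (-0.2987)(0.7864) = (0.2349 - 0.1362i) ≠ 0, so the state is entangled.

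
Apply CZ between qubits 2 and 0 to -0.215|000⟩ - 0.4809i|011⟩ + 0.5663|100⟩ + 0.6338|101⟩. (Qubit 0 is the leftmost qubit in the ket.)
-0.215|000⟩ - 0.4809i|011⟩ + 0.5663|100⟩ - 0.6338|101⟩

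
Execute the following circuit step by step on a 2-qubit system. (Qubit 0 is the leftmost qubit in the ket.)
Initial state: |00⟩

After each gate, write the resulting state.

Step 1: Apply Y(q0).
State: i|10⟩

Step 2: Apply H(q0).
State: (1/√2)i|00⟩ - (1/√2)i|10⟩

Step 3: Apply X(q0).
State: -(1/√2)i|00⟩ + (1/√2)i|10⟩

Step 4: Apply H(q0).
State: -i|10⟩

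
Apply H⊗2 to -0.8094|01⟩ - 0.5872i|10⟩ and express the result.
(-0.4047 - 0.2936i)|00⟩ + (0.4047 - 0.2936i)|01⟩ + (-0.4047 + 0.2936i)|10⟩ + (0.4047 + 0.2936i)|11⟩

H⊗2 gives amp(|y⟩) = (1/2) Σ_x (−1)^(x·y) amp(|x⟩), where x·y is the number of positions in which both x and y have a 1.
|00⟩: (-0.8094 - 0.5872i)/2 = (-0.4047 - 0.2936i)
|01⟩: (0.8094 - 0.5872i)/2 = (0.4047 - 0.2936i)
|10⟩: (-0.8094 + 0.5872i)/2 = (-0.4047 + 0.2936i)
|11⟩: (0.8094 + 0.5872i)/2 = (0.4047 + 0.2936i)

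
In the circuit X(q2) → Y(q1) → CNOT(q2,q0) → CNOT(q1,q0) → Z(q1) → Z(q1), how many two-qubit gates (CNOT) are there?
2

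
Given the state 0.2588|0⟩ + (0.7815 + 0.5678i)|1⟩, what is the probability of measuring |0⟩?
0.06698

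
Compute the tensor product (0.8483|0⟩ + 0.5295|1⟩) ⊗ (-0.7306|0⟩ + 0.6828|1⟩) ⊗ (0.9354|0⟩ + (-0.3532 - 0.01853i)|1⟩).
-0.5797|000⟩ + (0.2189 + 0.01148i)|001⟩ + 0.5418|010⟩ + (-0.2046 - 0.01073i)|011⟩ - 0.3619|100⟩ + (0.1366 + 0.007168i)|101⟩ + 0.3382|110⟩ + (-0.1277 - 0.006699i)|111⟩

amp(|b₁b₂…⟩) = product of the factor amplitudes for bits b₁, b₂, …; only kets whose every factor amplitude is nonzero survive.
|000⟩: (0.8483)(-0.7306)(0.9354) = -0.5797
|001⟩: (0.8483)(-0.7306)(-0.3532 - 0.01853i) = (0.2189 + 0.01148i)
|010⟩: (0.8483)(0.6828)(0.9354) = 0.5418
|011⟩: (0.8483)(0.6828)(-0.3532 - 0.01853i) = (-0.2046 - 0.01073i)
|100⟩: (0.5295)(-0.7306)(0.9354) = -0.3619
|101⟩: (0.5295)(-0.7306)(-0.3532 - 0.01853i) = (0.1366 + 0.007168i)
|110⟩: (0.5295)(0.6828)(0.9354) = 0.3382
|111⟩: (0.5295)(0.6828)(-0.3532 - 0.01853i) = (-0.1277 - 0.006699i)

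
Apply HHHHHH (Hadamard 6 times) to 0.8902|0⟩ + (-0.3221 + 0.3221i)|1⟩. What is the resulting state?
0.8902|0⟩ + (-0.3221 + 0.3221i)|1⟩

H² = I, so an even number of Hadamards cancels: H^6 = I and the state is unchanged.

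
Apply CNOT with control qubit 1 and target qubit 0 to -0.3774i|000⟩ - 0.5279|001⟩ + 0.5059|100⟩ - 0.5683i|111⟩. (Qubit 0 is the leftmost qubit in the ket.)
-0.3774i|000⟩ - 0.5279|001⟩ - 0.5683i|011⟩ + 0.5059|100⟩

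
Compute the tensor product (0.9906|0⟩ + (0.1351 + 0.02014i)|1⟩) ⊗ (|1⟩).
0.9906|01⟩ + (0.1351 + 0.02014i)|11⟩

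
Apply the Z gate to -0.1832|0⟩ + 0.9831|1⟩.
-0.1832|0⟩ - 0.9831|1⟩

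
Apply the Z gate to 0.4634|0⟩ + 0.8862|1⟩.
0.4634|0⟩ - 0.8862|1⟩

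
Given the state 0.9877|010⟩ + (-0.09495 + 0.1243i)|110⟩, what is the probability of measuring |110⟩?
0.02447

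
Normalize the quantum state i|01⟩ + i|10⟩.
(1/√2)i|01⟩ + (1/√2)i|10⟩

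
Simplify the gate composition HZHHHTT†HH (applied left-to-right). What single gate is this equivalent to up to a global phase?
X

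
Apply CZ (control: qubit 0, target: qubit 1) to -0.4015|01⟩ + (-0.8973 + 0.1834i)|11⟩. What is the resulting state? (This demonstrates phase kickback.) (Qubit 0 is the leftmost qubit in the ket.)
-0.4015|01⟩ + (0.8973 - 0.1834i)|11⟩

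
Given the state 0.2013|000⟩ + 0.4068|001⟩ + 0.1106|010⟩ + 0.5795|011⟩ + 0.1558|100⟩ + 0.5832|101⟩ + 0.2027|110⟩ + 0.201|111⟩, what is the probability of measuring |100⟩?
0.02427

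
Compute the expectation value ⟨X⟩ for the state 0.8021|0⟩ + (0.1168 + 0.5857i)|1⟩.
0.1874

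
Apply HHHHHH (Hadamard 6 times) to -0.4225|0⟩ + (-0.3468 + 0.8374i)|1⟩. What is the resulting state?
-0.4225|0⟩ + (-0.3468 + 0.8374i)|1⟩

H² = I, so an even number of Hadamards cancels: H^6 = I and the state is unchanged.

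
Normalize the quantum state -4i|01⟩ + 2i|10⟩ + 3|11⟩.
-0.7428i|01⟩ + 0.3714i|10⟩ + 0.5571|11⟩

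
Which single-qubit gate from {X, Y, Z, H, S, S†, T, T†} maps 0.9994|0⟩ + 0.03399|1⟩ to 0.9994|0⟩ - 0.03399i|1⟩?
S†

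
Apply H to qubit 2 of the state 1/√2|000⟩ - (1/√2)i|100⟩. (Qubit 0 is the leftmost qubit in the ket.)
1/2|000⟩ + 1/2|001⟩ - (1/2)i|100⟩ - (1/2)i|101⟩

H on qubit 2 mixes each pair of kets that differ only in qubit 2: amplitudes (a, b) of (|…0…⟩, |…1…⟩) become ((a + b)/√2, (a − b)/√2). Kets absent from the input have amplitude 0.
(|000⟩, |001⟩): (a, b) = (1/√2, 0) → (1/2, 1/2)
(|100⟩, |101⟩): (a, b) = (-(1/√2)i, 0) → (-(1/2)i, -(1/2)i)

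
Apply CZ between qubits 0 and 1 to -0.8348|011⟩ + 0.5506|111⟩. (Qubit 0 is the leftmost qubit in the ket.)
-0.8348|011⟩ - 0.5506|111⟩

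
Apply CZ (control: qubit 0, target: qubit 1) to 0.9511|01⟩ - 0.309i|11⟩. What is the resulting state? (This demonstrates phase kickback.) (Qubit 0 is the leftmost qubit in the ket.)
0.9511|01⟩ + 0.309i|11⟩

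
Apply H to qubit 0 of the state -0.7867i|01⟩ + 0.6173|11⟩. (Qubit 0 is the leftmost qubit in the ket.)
(0.4365 - 0.5563i)|01⟩ + (-0.4365 - 0.5563i)|11⟩

H on qubit 0 mixes each pair of kets that differ only in qubit 0: amplitudes (a, b) of (|…0…⟩, |…1…⟩) become ((a + b)/√2, (a − b)/√2). Kets absent from the input have amplitude 0.
(|01⟩, |11⟩): (a, b) = (-0.7867i, 0.6173) → ((0.4365 - 0.5563i), (-0.4365 - 0.5563i))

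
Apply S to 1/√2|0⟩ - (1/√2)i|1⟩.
1/√2|0⟩ + 1/√2|1⟩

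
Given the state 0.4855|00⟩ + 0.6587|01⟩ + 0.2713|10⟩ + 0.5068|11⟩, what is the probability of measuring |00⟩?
0.2357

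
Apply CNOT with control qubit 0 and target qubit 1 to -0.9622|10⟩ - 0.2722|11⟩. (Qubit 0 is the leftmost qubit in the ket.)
-0.2722|10⟩ - 0.9622|11⟩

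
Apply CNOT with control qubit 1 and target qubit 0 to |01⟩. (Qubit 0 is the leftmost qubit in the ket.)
|11⟩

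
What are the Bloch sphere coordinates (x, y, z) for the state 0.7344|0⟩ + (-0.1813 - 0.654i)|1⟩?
(-0.2663, -0.9606, 0.07876)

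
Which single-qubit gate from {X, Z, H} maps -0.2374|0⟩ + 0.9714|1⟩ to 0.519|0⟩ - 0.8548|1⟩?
H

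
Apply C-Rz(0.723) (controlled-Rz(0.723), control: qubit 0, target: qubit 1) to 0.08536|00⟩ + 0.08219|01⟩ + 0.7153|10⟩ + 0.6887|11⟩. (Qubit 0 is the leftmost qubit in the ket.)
0.08536|00⟩ + 0.08219|01⟩ + (0.6691 - 0.253i)|10⟩ + (0.6442 + 0.2436i)|11⟩

C-Rz(0.723) leaves the control-|0⟩ kets |00⟩, |01⟩ unchanged and applies Rz(0.723) to qubit 1 on the control-|1⟩ pair (|10⟩, |11⟩).
Rz(0.723) = [[e^(−iθ/2), 0], [0, e^(iθ/2)]] with e^(±iθ/2) = cos(θ/2) ± i·sin(θ/2); θ = 0.723, cos(θ/2) ≈ 0.935367, sin(θ/2) ≈ 0.353678.
With a = amp(|10⟩) = 0.7153 and b = amp(|11⟩) = 0.6887:
new amp(|10⟩) = (0.935367 - 0.353678i)·a = (0.6691 - 0.253i)
new amp(|11⟩) = (0.935367 + 0.353678i)·b = (0.6442 + 0.2436i)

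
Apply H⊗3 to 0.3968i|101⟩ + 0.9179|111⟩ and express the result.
(0.3245 + 0.1403i)|000⟩ + (-0.3245 - 0.1403i)|001⟩ + (-0.3245 + 0.1403i)|010⟩ + (0.3245 - 0.1403i)|011⟩ + (-0.3245 - 0.1403i)|100⟩ + (0.3245 + 0.1403i)|101⟩ + (0.3245 - 0.1403i)|110⟩ + (-0.3245 + 0.1403i)|111⟩

H⊗3 gives amp(|y⟩) = (1/2√2) Σ_x (−1)^(x·y) amp(|x⟩), where x·y is the number of positions in which both x and y have a 1.
|000⟩: (0.3968i + 0.9179)/(2√2) = (0.3245 + 0.1403i)
|001⟩: (-0.3968i - 0.9179)/(2√2) = (-0.3245 - 0.1403i)
|010⟩: (0.3968i - 0.9179)/(2√2) = (-0.3245 + 0.1403i)
|011⟩: (-0.3968i + 0.9179)/(2√2) = (0.3245 - 0.1403i)
|100⟩: (-0.3968i - 0.9179)/(2√2) = (-0.3245 - 0.1403i)
|101⟩: (0.3968i + 0.9179)/(2√2) = (0.3245 + 0.1403i)
|110⟩: (-0.3968i + 0.9179)/(2√2) = (0.3245 - 0.1403i)
|111⟩: (0.3968i - 0.9179)/(2√2) = (-0.3245 + 0.1403i)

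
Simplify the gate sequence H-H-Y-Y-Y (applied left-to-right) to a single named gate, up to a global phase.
Y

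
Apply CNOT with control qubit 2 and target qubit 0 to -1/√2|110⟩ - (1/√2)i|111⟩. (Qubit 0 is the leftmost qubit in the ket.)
-(1/√2)i|011⟩ - 1/√2|110⟩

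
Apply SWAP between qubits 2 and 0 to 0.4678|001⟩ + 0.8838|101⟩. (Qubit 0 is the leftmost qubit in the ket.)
0.4678|100⟩ + 0.8838|101⟩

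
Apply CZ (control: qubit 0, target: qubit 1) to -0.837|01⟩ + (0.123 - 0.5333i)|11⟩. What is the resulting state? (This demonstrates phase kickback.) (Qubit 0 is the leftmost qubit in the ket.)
-0.837|01⟩ + (-0.123 + 0.5333i)|11⟩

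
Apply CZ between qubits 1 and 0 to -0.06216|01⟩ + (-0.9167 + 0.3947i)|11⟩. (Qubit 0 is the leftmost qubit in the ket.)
-0.06216|01⟩ + (0.9167 - 0.3947i)|11⟩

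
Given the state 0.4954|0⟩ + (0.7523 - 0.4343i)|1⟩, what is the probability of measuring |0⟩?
0.2454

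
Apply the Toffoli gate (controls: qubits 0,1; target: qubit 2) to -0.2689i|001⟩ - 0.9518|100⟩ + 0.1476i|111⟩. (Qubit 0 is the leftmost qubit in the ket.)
-0.2689i|001⟩ - 0.9518|100⟩ + 0.1476i|110⟩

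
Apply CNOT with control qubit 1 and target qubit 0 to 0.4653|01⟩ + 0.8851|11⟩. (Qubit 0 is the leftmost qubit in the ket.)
0.8851|01⟩ + 0.4653|11⟩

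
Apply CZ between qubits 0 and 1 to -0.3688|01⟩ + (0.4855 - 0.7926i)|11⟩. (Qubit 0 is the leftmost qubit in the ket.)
-0.3688|01⟩ + (-0.4855 + 0.7926i)|11⟩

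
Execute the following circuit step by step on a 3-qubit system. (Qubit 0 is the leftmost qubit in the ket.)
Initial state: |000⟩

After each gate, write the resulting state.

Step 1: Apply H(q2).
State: 1/√2|000⟩ + 1/√2|001⟩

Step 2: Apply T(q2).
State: 1/√2|000⟩ + (1/2 + (1/2)i)|001⟩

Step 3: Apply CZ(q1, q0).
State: 1/√2|000⟩ + (1/2 + (1/2)i)|001⟩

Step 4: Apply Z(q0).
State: 1/√2|000⟩ + (1/2 + (1/2)i)|001⟩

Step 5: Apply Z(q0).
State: 1/√2|000⟩ + (1/2 + (1/2)i)|001⟩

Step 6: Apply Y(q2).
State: (1/2 - (1/2)i)|000⟩ + (1/√2)i|001⟩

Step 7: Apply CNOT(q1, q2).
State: (1/2 - (1/2)i)|000⟩ + (1/√2)i|001⟩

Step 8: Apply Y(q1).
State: (1/2 + (1/2)i)|010⟩ - 1/√2|011⟩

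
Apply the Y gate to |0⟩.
i|1⟩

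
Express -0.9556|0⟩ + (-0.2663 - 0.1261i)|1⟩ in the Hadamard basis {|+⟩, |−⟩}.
(-0.864 - 0.08917i)|+⟩ + (-0.4874 + 0.08917i)|−⟩

With |ψ⟩ = α|0⟩ + β|1⟩, the Hadamard-basis coefficients are ⟨+|ψ⟩ = (α + β)/√2 and ⟨−|ψ⟩ = (α − β)/√2.
Here α = -0.9556, β = (-0.2663 - 0.1261i): (α + β)/√2 = (-0.864 - 0.08917i), (α − β)/√2 = (-0.4874 + 0.08917i).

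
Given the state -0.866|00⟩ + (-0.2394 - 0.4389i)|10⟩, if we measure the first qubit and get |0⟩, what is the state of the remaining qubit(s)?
-|0⟩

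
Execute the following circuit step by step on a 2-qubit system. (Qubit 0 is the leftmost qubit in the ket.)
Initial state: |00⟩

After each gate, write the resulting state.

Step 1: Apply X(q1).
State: |01⟩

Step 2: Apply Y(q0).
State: i|11⟩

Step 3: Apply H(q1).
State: (1/√2)i|10⟩ - (1/√2)i|11⟩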